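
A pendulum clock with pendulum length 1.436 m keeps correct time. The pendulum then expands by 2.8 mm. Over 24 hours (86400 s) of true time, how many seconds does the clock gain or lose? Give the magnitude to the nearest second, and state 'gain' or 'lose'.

T ∝ √L, so T'/T = √(1.43880/1.436) = 1.00097.
In 86400 s of true time the clock registers 86400/1.00097 = 86315.9 s, so it loses 84 s.

lose 84 s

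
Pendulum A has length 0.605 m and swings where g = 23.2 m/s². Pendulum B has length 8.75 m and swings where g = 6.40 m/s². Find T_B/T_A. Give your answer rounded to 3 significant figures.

T = 2π√(L/g), so T_B/T_A = √((L_B/g_B)/(L_A/g_A)) = √((8.75/6.40)/(0.605/23.2)) = 7.24.

7.24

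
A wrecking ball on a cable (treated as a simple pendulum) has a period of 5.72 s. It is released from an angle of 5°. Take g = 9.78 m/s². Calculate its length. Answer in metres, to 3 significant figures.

From T = 2π√(L/g), L = gT²/(4π²) = 9.78 × 5.720²/(4π²) = 8.11 m.

8.11 m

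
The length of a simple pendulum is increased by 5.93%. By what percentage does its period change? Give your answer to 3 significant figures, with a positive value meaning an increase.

2.92%

T ∝ √L, so T'/T = √(1.059) = 1.029.
Percentage change in T = (1.029 − 1) × 100% = 2.92%.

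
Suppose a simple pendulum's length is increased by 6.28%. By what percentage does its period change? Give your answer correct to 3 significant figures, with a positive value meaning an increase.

T ∝ √L, so T'/T = √(1.063) = 1.031.
Percentage change in T = (1.031 − 1) × 100% = 3.09%.

3.09%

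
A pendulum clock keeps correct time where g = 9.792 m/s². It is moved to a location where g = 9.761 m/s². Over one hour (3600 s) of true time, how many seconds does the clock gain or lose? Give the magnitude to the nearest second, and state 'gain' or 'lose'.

lose 6 s

The clock's period scales as T ∝ 1/√g, so T'/T = √(9.792/9.761) = 1.00159.
In 3600 s of true time the clock registers 3600/1.00159 = 3594.3 s, so it loses 6 s.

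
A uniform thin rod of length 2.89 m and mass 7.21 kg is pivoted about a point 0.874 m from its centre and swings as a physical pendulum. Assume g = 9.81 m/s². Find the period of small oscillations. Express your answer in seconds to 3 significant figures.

2.59 s

For a physical pendulum T = 2π√(I/(mgd)), with d = 0.8740 m from pivot to centre of mass.
I_cm = mL²/12 = 7.21 × 2.89²/12 = 5.018 kg·m²; I = I_cm + md² = 5.018 + 7.21 × 0.8740² = 10.53 kg·m².
T = 2π√(10.53/(7.21 × 9.81 × 0.8740)) = 2.59 s.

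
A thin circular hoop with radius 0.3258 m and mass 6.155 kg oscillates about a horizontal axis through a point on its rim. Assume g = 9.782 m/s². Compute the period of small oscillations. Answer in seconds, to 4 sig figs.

1.622 s

I_cm = mr² = 0.65333 kg·m². The pivot is at distance d = 0.3258 m from the centre of mass.
By the parallel-axis theorem, I = I_cm + md² = 0.65333 + 0.65333 = 1.3067 kg·m².
T = 2π√(I/(mgd)) = 2π√(1.3067/(6.155 × 9.782 × 0.3258)) = 1.622 s.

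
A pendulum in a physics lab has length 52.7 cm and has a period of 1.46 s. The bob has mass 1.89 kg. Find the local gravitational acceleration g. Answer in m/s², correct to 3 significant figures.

From T = 2π√(L/g), g = 4π²L/T² = 4π² × 0.527/1.460² = 9.76 m/s².

9.76 m/s²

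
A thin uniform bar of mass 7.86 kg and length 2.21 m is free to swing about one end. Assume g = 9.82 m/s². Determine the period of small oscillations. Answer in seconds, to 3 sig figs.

2.43 s

For a physical pendulum T = 2π√(I/(mgd)), with d = 1.105 m from pivot to centre of mass.
I_cm = mL²/12 = 7.86 × 2.21²/12 = 3.199 kg·m²; I = I_cm + md² = 3.199 + 7.86 × 1.105² = 12.80 kg·m².
T = 2π√(12.80/(7.86 × 9.82 × 1.105)) = 2.43 s.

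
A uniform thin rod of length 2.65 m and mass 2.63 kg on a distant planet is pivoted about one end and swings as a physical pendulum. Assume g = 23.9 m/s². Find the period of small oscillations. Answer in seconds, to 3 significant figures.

For a physical pendulum T = 2π√(I/(mgd)), with d = 1.325 m from pivot to centre of mass.
I_cm = mL²/12 = 2.63 × 2.65²/12 = 1.539 kg·m²; I = I_cm + md² = 1.539 + 2.63 × 1.325² = 6.156 kg·m².
T = 2π√(6.156/(2.63 × 23.9 × 1.325)) = 1.71 s.

1.71 s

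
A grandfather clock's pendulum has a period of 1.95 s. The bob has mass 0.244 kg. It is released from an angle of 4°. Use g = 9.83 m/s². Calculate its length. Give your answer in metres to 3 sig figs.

0.947 m

From T = 2π√(L/g), L = gT²/(4π²) = 9.83 × 1.950²/(4π²) = 0.947 m.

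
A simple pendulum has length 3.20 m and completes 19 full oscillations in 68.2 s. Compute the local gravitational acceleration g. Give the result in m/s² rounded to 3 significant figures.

T = 68.2/19 = 3.589 s.
From T = 2π√(L/g), g = 4π²L/T² = 4π² × 3.20/3.589² = 9.81 m/s².

9.81 m/s²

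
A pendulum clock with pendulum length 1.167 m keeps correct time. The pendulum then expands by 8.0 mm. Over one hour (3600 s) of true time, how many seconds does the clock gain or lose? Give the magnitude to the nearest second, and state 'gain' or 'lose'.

T ∝ √L, so T'/T = √(1.17500/1.167) = 1.00342.
In 3600 s of true time the clock registers 3600/1.00342 = 3587.7 s, so it loses 12 s.

lose 12 s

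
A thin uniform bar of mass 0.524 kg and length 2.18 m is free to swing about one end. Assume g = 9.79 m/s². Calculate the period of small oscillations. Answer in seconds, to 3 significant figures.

For a physical pendulum T = 2π√(I/(mgd)), with d = 1.090 m from pivot to centre of mass.
I_cm = mL²/12 = 0.524 × 2.18²/12 = 0.2075 kg·m²; I = I_cm + md² = 0.2075 + 0.524 × 1.090² = 0.8301 kg·m².
T = 2π√(0.8301/(0.524 × 9.79 × 1.090)) = 2.42 s.

2.42 s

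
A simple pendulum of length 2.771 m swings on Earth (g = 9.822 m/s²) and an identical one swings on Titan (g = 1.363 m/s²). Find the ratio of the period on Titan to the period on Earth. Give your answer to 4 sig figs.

T ∝ 1/√g, so T₂/T₁ = √(g₁/g₂) = √(9.822/1.363) = 2.684.

2.684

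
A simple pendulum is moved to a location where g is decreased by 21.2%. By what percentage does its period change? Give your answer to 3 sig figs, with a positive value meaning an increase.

12.7%

T ∝ 1/√g, so T'/T = 1/√(0.7880) = 1.127.
Percentage change in T = (1.127 − 1) × 100% = 12.7%.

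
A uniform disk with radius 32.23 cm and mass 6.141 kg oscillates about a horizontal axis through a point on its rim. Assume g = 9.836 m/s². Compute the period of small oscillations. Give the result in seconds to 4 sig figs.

1.393 s

I_cm = ½mr² = 0.31896 kg·m². The pivot is at distance d = 0.3223 m from the centre of mass.
By the parallel-axis theorem, I = I_cm + md² = 0.31896 + 0.63791 = 0.95687 kg·m².
T = 2π√(I/(mgd)) = 2π√(0.95687/(6.141 × 9.836 × 0.3223)) = 1.393 s.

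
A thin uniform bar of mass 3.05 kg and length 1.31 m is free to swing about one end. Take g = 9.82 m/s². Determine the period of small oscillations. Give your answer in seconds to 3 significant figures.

For a physical pendulum T = 2π√(I/(mgd)), with d = 0.6550 m from pivot to centre of mass.
I_cm = mL²/12 = 3.05 × 1.31²/12 = 0.4362 kg·m²; I = I_cm + md² = 0.4362 + 3.05 × 0.6550² = 1.745 kg·m².
T = 2π√(1.745/(3.05 × 9.82 × 0.6550)) = 1.87 s.

1.87 s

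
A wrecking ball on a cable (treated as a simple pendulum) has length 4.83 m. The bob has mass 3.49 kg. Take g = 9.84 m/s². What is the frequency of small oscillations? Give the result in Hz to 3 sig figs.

T = 2π√(L/g) = 2π√(4.83/9.84) = 4.402 s, so f = 1/T = 0.227 Hz.

0.227 Hz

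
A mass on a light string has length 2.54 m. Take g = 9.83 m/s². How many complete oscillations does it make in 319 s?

T = 2π√(L/g) = 2π√(2.54/9.83) = 3.194 s.
Number of complete oscillations = ⌊319/3.194⌋ = ⌊99.88⌋ = 99.

99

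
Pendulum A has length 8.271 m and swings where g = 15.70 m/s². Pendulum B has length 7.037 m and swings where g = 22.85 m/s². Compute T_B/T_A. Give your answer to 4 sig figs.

0.7646

T = 2π√(L/g), so T_B/T_A = √((L_B/g_B)/(L_A/g_A)) = √((7.037/22.85)/(8.271/15.70)) = 0.7646.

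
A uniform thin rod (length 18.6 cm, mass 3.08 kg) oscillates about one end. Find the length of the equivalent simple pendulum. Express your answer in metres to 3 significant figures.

0.124 m

The equivalent simple-pendulum length is L_eq = I/(md), where I is about the pivot and d = 0.09300 m.
I_cm = (1/12)mL² = 0.008880 kg·m², so I = I_cm + md² = 0.008880 + 0.02664 = 0.03552 kg·m².
L_eq = 0.03552/(3.08 × 0.09300) = 0.124 m.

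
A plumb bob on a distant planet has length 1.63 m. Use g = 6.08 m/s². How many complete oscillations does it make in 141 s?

T = 2π√(L/g) = 2π√(1.63/6.08) = 3.253 s.
Number of complete oscillations = ⌊141/3.253⌋ = ⌊43.34⌋ = 43.

43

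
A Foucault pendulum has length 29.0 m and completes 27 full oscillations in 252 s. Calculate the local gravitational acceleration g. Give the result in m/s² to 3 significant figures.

13.1 m/s²

T = 252/27 = 9.333 s.
From T = 2π√(L/g), g = 4π²L/T² = 4π² × 29.0/9.333² = 13.1 m/s².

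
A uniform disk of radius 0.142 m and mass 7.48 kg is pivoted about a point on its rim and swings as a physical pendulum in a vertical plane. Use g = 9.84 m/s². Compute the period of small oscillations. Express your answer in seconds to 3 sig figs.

I_cm = ½mr² = 0.07541 kg·m². The pivot is at distance d = 0.142 m from the centre of mass.
By the parallel-axis theorem, I = I_cm + md² = 0.07541 + 0.1508 = 0.2262 kg·m².
T = 2π√(I/(mgd)) = 2π√(0.2262/(7.48 × 9.84 × 0.142)) = 0.924 s.

0.924 s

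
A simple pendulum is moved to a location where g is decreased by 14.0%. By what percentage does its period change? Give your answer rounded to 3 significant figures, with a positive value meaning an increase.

7.83%

T ∝ 1/√g, so T'/T = 1/√(0.8600) = 1.078.
Percentage change in T = (1.078 − 1) × 100% = 7.83%.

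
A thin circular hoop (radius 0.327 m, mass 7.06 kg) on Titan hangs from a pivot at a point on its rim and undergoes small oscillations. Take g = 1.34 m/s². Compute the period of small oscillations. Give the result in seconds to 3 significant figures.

4.39 s

I_cm = mr² = 0.7549 kg·m². The pivot is at distance d = 0.327 m from the centre of mass.
By the parallel-axis theorem, I = I_cm + md² = 0.7549 + 0.7549 = 1.510 kg·m².
T = 2π√(I/(mgd)) = 2π√(1.510/(7.06 × 1.34 × 0.327)) = 4.39 s.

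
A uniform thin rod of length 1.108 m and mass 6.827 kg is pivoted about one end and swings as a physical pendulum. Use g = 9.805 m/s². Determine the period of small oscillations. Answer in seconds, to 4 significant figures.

1.725 s

For a physical pendulum T = 2π√(I/(mgd)), with d = 0.55400 m from pivot to centre of mass.
I_cm = mL²/12 = 6.827 × 1.108²/12 = 0.69844 kg·m²; I = I_cm + md² = 0.69844 + 6.827 × 0.55400² = 2.7938 kg·m².
T = 2π√(2.7938/(6.827 × 9.805 × 0.55400)) = 1.725 s.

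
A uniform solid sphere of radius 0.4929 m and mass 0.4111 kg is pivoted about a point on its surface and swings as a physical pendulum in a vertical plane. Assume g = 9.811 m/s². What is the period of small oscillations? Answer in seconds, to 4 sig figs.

1.666 s

I_cm = (2/5)mr² = 0.039951 kg·m². The pivot is at distance d = 0.4929 m from the centre of mass.
By the parallel-axis theorem, I = I_cm + md² = 0.039951 + 0.099877 = 0.13983 kg·m².
T = 2π√(I/(mgd)) = 2π√(0.13983/(0.4111 × 9.811 × 0.4929)) = 1.666 s.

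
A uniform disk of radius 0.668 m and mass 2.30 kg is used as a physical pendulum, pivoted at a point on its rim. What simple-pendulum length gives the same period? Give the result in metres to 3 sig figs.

1.00 m

The equivalent simple-pendulum length is L_eq = I/(md), where I is about the pivot and d = 0.6680 m.
I_cm = ½mR² = 0.5132 kg·m², so I = I_cm + md² = 0.5132 + 1.026 = 1.539 kg·m².
L_eq = 1.539/(2.30 × 0.6680) = 1.00 m.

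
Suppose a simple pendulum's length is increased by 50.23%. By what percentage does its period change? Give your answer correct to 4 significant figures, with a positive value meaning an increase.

22.57%

T ∝ √L, so T'/T = √(1.5023) = 1.2257.
Percentage change in T = (1.2257 − 1) × 100% = 22.57%.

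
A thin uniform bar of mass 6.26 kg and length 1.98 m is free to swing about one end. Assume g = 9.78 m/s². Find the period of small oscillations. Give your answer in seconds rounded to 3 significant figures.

For a physical pendulum T = 2π√(I/(mgd)), with d = 0.9900 m from pivot to centre of mass.
I_cm = mL²/12 = 6.26 × 1.98²/12 = 2.045 kg·m²; I = I_cm + md² = 2.045 + 6.26 × 0.9900² = 8.181 kg·m².
T = 2π√(8.181/(6.26 × 9.78 × 0.9900)) = 2.31 s.

2.31 s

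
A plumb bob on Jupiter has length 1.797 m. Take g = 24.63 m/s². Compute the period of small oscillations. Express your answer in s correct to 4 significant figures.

1.697 s

T = 2π√(L/g) = 2π√(1.797/24.63) = 2π × 0.27011 = 1.697 s.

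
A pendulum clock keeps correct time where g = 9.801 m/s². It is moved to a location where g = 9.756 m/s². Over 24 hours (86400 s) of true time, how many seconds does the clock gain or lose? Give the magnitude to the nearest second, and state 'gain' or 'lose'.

The clock's period scales as T ∝ 1/√g, so T'/T = √(9.801/9.756) = 1.00230.
In 86400 s of true time the clock registers 86400/1.00230 = 86201.4 s, so it loses 199 s.

lose 199 s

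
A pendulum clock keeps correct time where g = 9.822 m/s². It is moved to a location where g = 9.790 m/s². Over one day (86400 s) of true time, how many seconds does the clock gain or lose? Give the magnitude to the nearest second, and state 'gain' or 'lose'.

The clock's period scales as T ∝ 1/√g, so T'/T = √(9.822/9.790) = 1.00163.
In 86400 s of true time the clock registers 86400/1.00163 = 86259.1 s, so it loses 141 s.

lose 141 s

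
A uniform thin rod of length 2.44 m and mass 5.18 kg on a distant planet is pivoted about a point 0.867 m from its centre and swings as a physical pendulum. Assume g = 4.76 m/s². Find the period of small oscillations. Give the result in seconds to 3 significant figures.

3.45 s

For a physical pendulum T = 2π√(I/(mgd)), with d = 0.8670 m from pivot to centre of mass.
I_cm = mL²/12 = 5.18 × 2.44²/12 = 2.570 kg·m²; I = I_cm + md² = 2.570 + 5.18 × 0.8670² = 6.464 kg·m².
T = 2π√(6.464/(5.18 × 4.76 × 0.8670)) = 3.45 s.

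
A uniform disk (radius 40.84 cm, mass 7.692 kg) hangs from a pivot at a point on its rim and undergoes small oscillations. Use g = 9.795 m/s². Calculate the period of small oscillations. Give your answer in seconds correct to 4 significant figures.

1.571 s

I_cm = ½mr² = 0.64148 kg·m². The pivot is at distance d = 0.4084 m from the centre of mass.
By the parallel-axis theorem, I = I_cm + md² = 0.64148 + 1.2830 = 1.9244 kg·m².
T = 2π√(I/(mgd)) = 2π√(1.9244/(7.692 × 9.795 × 0.4084)) = 1.571 s.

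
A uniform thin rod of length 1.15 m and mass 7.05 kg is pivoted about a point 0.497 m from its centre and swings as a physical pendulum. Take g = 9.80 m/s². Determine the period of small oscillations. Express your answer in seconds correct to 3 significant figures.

For a physical pendulum T = 2π√(I/(mgd)), with d = 0.4970 m from pivot to centre of mass.
I_cm = mL²/12 = 7.05 × 1.15²/12 = 0.7770 kg·m²; I = I_cm + md² = 0.7770 + 7.05 × 0.4970² = 2.518 kg·m².
T = 2π√(2.518/(7.05 × 9.80 × 0.4970)) = 1.70 s.

1.70 s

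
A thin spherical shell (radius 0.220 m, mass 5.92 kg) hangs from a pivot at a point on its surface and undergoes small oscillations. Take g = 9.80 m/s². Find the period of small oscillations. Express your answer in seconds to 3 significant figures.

I_cm = (2/3)mr² = 0.1910 kg·m². The pivot is at distance d = 0.220 m from the centre of mass.
By the parallel-axis theorem, I = I_cm + md² = 0.1910 + 0.2865 = 0.4775 kg·m².
T = 2π√(I/(mgd)) = 2π√(0.4775/(5.92 × 9.80 × 0.220)) = 1.22 s.

1.22 s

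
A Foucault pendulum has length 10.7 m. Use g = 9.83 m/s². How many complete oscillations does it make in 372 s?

56

T = 2π√(L/g) = 2π√(10.7/9.83) = 6.555 s.
Number of complete oscillations = ⌊372/6.555⌋ = ⌊56.75⌋ = 56.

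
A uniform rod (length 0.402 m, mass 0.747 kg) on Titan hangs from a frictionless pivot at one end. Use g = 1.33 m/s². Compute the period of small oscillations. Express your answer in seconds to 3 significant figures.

For a physical pendulum T = 2π√(I/(mgd)), with d = 0.2010 m from pivot to centre of mass.
I_cm = mL²/12 = 0.747 × 0.402²/12 = 0.01006 kg·m²; I = I_cm + md² = 0.01006 + 0.747 × 0.2010² = 0.04024 kg·m².
T = 2π√(0.04024/(0.747 × 1.33 × 0.2010)) = 2.82 s.

2.82 s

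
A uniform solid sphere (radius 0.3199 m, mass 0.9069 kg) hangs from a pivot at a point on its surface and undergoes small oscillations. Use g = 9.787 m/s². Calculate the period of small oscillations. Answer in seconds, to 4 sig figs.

I_cm = (2/5)mr² = 0.037123 kg·m². The pivot is at distance d = 0.3199 m from the centre of mass.
By the parallel-axis theorem, I = I_cm + md² = 0.037123 + 0.092809 = 0.12993 kg·m².
T = 2π√(I/(mgd)) = 2π√(0.12993/(0.9069 × 9.787 × 0.3199)) = 1.344 s.

1.344 s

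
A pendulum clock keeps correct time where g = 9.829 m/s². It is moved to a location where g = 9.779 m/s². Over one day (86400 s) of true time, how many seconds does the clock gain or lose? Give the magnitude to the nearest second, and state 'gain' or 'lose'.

The clock's period scales as T ∝ 1/√g, so T'/T = √(9.829/9.779) = 1.00255.
In 86400 s of true time the clock registers 86400/1.00255 = 86180.0 s, so it loses 220 s.

lose 220 s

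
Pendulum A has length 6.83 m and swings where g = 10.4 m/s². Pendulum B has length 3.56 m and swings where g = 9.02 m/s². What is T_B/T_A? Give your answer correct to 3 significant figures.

0.775

T = 2π√(L/g), so T_B/T_A = √((L_B/g_B)/(L_A/g_A)) = √((3.56/9.02)/(6.83/10.4)) = 0.775.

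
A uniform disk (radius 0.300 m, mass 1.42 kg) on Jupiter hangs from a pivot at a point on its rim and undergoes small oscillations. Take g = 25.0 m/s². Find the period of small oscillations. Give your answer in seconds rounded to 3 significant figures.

I_cm = ½mr² = 0.06390 kg·m². The pivot is at distance d = 0.300 m from the centre of mass.
By the parallel-axis theorem, I = I_cm + md² = 0.06390 + 0.1278 = 0.1917 kg·m².
T = 2π√(I/(mgd)) = 2π√(0.1917/(1.42 × 25.0 × 0.300)) = 0.843 s.

0.843 s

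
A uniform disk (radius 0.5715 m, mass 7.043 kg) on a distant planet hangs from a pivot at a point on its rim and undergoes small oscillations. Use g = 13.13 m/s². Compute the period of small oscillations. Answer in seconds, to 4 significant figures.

I_cm = ½mr² = 1.1502 kg·m². The pivot is at distance d = 0.5715 m from the centre of mass.
By the parallel-axis theorem, I = I_cm + md² = 1.1502 + 2.3003 = 3.4505 kg·m².
T = 2π√(I/(mgd)) = 2π√(3.4505/(7.043 × 13.13 × 0.5715)) = 1.605 s.

1.605 s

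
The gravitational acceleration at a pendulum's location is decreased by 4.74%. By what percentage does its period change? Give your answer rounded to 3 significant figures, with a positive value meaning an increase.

2.46%

T ∝ 1/√g, so T'/T = 1/√(0.9526) = 1.025.
Percentage change in T = (1.025 − 1) × 100% = 2.46%.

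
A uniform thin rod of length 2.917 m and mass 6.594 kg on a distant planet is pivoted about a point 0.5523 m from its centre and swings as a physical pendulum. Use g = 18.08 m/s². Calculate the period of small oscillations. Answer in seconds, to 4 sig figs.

For a physical pendulum T = 2π√(I/(mgd)), with d = 0.55230 m from pivot to centre of mass.
I_cm = mL²/12 = 6.594 × 2.917²/12 = 4.6756 kg·m²; I = I_cm + md² = 4.6756 + 6.594 × 0.55230² = 6.6870 kg·m².
T = 2π√(6.6870/(6.594 × 18.08 × 0.55230)) = 2.002 s.

2.002 s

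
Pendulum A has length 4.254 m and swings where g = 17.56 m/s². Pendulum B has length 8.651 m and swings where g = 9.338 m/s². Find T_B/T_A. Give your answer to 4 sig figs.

1.956

T = 2π√(L/g), so T_B/T_A = √((L_B/g_B)/(L_A/g_A)) = √((8.651/9.338)/(4.254/17.56)) = 1.956.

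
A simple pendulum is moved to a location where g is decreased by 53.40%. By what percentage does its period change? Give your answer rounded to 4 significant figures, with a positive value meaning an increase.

46.49%

T ∝ 1/√g, so T'/T = 1/√(0.46600) = 1.4649.
Percentage change in T = (1.4649 − 1) × 100% = 46.49%.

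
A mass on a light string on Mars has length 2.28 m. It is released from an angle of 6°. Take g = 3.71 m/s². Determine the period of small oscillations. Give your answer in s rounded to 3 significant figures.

4.93 s

T = 2π√(L/g) = 2π√(2.28/3.71) = 2π × 0.7839 = 4.93 s.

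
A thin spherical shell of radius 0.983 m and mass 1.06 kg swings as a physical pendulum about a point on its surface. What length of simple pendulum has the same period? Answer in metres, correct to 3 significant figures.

1.64 m

The equivalent simple-pendulum length is L_eq = I/(md), where I is about the pivot and d = 0.9830 m.
I_cm = (2/3)mR² = 0.6828 kg·m², so I = I_cm + md² = 0.6828 + 1.024 = 1.707 kg·m².
L_eq = 1.707/(1.06 × 0.9830) = 1.64 m.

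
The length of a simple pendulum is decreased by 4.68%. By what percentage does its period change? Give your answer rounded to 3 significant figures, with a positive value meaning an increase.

T ∝ √L, so T'/T = √(0.9532) = 0.9763.
Percentage change in T = (0.9763 − 1) × 100% = -2.37%.

-2.37%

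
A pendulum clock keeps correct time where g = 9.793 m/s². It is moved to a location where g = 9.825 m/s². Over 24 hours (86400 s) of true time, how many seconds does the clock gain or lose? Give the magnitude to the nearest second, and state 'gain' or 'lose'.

gain 141 s

The clock's period scales as T ∝ 1/√g, so T'/T = √(9.793/9.825) = 0.998370.
In 86400 s of true time the clock registers 86400/0.998370 = 86541.0 s, so it gains 141 s.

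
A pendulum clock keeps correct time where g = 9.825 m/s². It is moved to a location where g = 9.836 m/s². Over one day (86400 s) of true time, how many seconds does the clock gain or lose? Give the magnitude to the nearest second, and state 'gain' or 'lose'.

gain 48 s

The clock's period scales as T ∝ 1/√g, so T'/T = √(9.825/9.836) = 0.999441.
In 86400 s of true time the clock registers 86400/0.999441 = 86448.4 s, so it gains 48 s.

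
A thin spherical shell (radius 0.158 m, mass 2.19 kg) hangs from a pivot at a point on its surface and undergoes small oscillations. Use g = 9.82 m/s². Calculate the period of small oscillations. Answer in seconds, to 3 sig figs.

1.03 s

I_cm = (2/3)mr² = 0.03645 kg·m². The pivot is at distance d = 0.158 m from the centre of mass.
By the parallel-axis theorem, I = I_cm + md² = 0.03645 + 0.05467 = 0.09112 kg·m².
T = 2π√(I/(mgd)) = 2π√(0.09112/(2.19 × 9.82 × 0.158)) = 1.03 s.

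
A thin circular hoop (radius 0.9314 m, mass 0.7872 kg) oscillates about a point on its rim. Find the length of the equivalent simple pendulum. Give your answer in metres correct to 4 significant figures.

1.863 m

The equivalent simple-pendulum length is L_eq = I/(md), where I is about the pivot and d = 0.93140 m.
I_cm = mR² = 0.68290 kg·m², so I = I_cm + md² = 0.68290 + 0.68290 = 1.3658 kg·m².
L_eq = 1.3658/(0.7872 × 0.93140) = 1.863 m.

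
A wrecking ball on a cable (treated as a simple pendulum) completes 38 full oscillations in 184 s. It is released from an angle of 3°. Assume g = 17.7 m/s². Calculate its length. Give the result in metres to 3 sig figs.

10.5 m

T = 184/38 = 4.842 s.
From T = 2π√(L/g), L = gT²/(4π²) = 17.7 × 4.842²/(4π²) = 10.5 m.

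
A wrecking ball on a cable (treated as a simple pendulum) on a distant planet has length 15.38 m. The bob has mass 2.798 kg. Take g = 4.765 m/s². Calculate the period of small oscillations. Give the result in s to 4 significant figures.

11.29 s

T = 2π√(L/g) = 2π√(15.38/4.765) = 2π × 1.7966 = 11.29 s.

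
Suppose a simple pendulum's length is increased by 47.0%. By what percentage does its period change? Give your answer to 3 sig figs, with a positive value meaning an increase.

21.2%

T ∝ √L, so T'/T = √(1.470) = 1.212.
Percentage change in T = (1.212 − 1) × 100% = 21.2%.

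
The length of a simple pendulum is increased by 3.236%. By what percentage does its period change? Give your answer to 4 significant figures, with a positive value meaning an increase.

1.605%

T ∝ √L, so T'/T = √(1.0324) = 1.0161.
Percentage change in T = (1.0161 − 1) × 100% = 1.605%.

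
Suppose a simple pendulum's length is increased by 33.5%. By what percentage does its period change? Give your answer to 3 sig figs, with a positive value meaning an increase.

T ∝ √L, so T'/T = √(1.335) = 1.155.
Percentage change in T = (1.155 − 1) × 100% = 15.5%.

15.5%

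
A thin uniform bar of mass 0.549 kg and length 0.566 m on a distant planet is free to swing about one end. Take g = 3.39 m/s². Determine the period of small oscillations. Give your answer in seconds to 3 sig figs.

For a physical pendulum T = 2π√(I/(mgd)), with d = 0.2830 m from pivot to centre of mass.
I_cm = mL²/12 = 0.549 × 0.566²/12 = 0.01466 kg·m²; I = I_cm + md² = 0.01466 + 0.549 × 0.2830² = 0.05863 kg·m².
T = 2π√(0.05863/(0.549 × 3.39 × 0.2830)) = 2.10 s.

2.10 s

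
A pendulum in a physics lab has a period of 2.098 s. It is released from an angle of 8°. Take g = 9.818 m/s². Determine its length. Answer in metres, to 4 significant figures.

1.095 m

From T = 2π√(L/g), L = gT²/(4π²) = 9.818 × 2.0980²/(4π²) = 1.095 m.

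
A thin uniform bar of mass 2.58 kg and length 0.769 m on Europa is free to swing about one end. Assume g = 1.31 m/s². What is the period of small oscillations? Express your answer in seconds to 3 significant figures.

For a physical pendulum T = 2π√(I/(mgd)), with d = 0.3845 m from pivot to centre of mass.
I_cm = mL²/12 = 2.58 × 0.769²/12 = 0.1271 kg·m²; I = I_cm + md² = 0.1271 + 2.58 × 0.3845² = 0.5086 kg·m².
T = 2π√(0.5086/(2.58 × 1.31 × 0.3845)) = 3.93 s.

3.93 s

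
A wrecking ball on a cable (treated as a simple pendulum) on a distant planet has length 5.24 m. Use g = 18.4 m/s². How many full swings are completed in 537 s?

T = 2π√(L/g) = 2π√(5.24/18.4) = 3.353 s.
Number of complete oscillations = ⌊537/3.353⌋ = ⌊160.2⌋ = 160.

160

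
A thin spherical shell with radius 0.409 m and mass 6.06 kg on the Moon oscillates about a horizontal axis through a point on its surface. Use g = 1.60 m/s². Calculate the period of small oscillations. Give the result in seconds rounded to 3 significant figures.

I_cm = (2/3)mr² = 0.6758 kg·m². The pivot is at distance d = 0.409 m from the centre of mass.
By the parallel-axis theorem, I = I_cm + md² = 0.6758 + 1.014 = 1.690 kg·m².
T = 2π√(I/(mgd)) = 2π√(1.690/(6.06 × 1.60 × 0.409)) = 4.10 s.

4.10 s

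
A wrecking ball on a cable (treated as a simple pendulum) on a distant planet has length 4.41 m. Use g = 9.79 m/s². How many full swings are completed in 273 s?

T = 2π√(L/g) = 2π√(4.41/9.79) = 4.217 s.
Number of complete oscillations = ⌊273/4.217⌋ = ⌊64.74⌋ = 64.

64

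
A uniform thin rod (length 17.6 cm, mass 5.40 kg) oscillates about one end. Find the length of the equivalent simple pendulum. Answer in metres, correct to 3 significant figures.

0.117 m

The equivalent simple-pendulum length is L_eq = I/(md), where I is about the pivot and d = 0.08800 m.
I_cm = (1/12)mL² = 0.01394 kg·m², so I = I_cm + md² = 0.01394 + 0.04182 = 0.05576 kg·m².
L_eq = 0.05576/(5.40 × 0.08800) = 0.117 m.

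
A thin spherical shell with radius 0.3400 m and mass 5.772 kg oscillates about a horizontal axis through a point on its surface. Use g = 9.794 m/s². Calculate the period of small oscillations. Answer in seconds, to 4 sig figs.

I_cm = (2/3)mr² = 0.44483 kg·m². The pivot is at distance d = 0.3400 m from the centre of mass.
By the parallel-axis theorem, I = I_cm + md² = 0.44483 + 0.66724 = 1.1121 kg·m².
T = 2π√(I/(mgd)) = 2π√(1.1121/(5.772 × 9.794 × 0.3400)) = 1.511 s.

1.511 s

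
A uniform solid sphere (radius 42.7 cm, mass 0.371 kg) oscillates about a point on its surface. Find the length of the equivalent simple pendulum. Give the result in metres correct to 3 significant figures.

The equivalent simple-pendulum length is L_eq = I/(md), where I is about the pivot and d = 0.4270 m.
I_cm = (2/5)mR² = 0.02706 kg·m², so I = I_cm + md² = 0.02706 + 0.06764 = 0.09470 kg·m².
L_eq = 0.09470/(0.371 × 0.4270) = 0.598 m.

0.598 m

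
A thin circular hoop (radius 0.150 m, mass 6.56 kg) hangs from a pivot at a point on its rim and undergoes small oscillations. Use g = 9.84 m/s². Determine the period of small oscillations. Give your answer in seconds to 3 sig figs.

1.10 s

I_cm = mr² = 0.1476 kg·m². The pivot is at distance d = 0.150 m from the centre of mass.
By the parallel-axis theorem, I = I_cm + md² = 0.1476 + 0.1476 = 0.2952 kg·m².
T = 2π√(I/(mgd)) = 2π√(0.2952/(6.56 × 9.84 × 0.150)) = 1.10 s.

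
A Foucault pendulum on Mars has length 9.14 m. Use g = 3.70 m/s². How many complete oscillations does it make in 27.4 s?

T = 2π√(L/g) = 2π√(9.14/3.70) = 9.875 s.
Number of complete oscillations = ⌊27.4/9.875⌋ = ⌊2.775⌋ = 2.

2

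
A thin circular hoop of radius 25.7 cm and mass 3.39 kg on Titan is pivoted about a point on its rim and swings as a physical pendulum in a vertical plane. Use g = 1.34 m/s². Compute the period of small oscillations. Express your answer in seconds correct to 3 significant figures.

I_cm = mr² = 0.2239 kg·m². The pivot is at distance d = 0.257 m from the centre of mass.
By the parallel-axis theorem, I = I_cm + md² = 0.2239 + 0.2239 = 0.4478 kg·m².
T = 2π√(I/(mgd)) = 2π√(0.4478/(3.39 × 1.34 × 0.257)) = 3.89 s.

3.89 s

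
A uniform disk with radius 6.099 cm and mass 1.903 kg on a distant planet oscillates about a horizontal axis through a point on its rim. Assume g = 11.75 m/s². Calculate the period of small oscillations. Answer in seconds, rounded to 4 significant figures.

I_cm = ½mr² = 0.0035394 kg·m². The pivot is at distance d = 0.06099 m from the centre of mass.
By the parallel-axis theorem, I = I_cm + md² = 0.0035394 + 0.0070787 = 0.010618 kg·m².
T = 2π√(I/(mgd)) = 2π√(0.010618/(1.903 × 11.75 × 0.06099)) = 0.5544 s.

0.5544 s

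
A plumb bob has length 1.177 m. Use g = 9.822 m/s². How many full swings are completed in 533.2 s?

245

T = 2π√(L/g) = 2π√(1.177/9.822) = 2.1750 s.
Number of complete oscillations = ⌊533.2/2.1750⌋ = ⌊245.14⌋ = 245.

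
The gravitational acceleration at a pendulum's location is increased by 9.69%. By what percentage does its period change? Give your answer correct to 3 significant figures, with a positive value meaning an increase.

T ∝ 1/√g, so T'/T = 1/√(1.097) = 0.9548.
Percentage change in T = (0.9548 − 1) × 100% = -4.52%.

-4.52%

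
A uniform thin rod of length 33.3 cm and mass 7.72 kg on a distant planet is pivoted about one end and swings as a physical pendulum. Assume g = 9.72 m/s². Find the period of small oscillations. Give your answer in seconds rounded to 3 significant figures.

For a physical pendulum T = 2π√(I/(mgd)), with d = 0.1665 m from pivot to centre of mass.
I_cm = mL²/12 = 7.72 × 0.333²/12 = 0.07134 kg·m²; I = I_cm + md² = 0.07134 + 7.72 × 0.1665² = 0.2854 kg·m².
T = 2π√(0.2854/(7.72 × 9.72 × 0.1665)) = 0.950 s.

0.950 s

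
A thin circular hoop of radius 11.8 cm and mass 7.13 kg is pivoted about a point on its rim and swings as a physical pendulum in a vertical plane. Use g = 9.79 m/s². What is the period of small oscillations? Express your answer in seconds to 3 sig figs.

0.976 s

I_cm = mr² = 0.09928 kg·m². The pivot is at distance d = 0.118 m from the centre of mass.
By the parallel-axis theorem, I = I_cm + md² = 0.09928 + 0.09928 = 0.1986 kg·m².
T = 2π√(I/(mgd)) = 2π√(0.1986/(7.13 × 9.79 × 0.118)) = 0.976 s.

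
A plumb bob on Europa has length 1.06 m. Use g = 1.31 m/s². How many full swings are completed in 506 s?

89

T = 2π√(L/g) = 2π√(1.06/1.31) = 5.652 s.
Number of complete oscillations = ⌊506/5.652⌋ = ⌊89.53⌋ = 89.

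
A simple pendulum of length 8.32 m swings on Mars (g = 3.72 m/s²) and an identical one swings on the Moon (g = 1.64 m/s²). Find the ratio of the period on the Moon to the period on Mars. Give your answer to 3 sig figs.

T ∝ 1/√g, so T₂/T₁ = √(g₁/g₂) = √(3.72/1.64) = 1.51.

1.51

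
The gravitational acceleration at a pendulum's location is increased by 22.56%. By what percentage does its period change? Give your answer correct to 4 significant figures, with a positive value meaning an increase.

T ∝ 1/√g, so T'/T = 1/√(1.2256) = 0.90329.
Percentage change in T = (0.90329 − 1) × 100% = -9.671%.

-9.671%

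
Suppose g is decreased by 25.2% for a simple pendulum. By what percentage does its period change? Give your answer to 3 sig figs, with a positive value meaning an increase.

15.6%

T ∝ 1/√g, so T'/T = 1/√(0.7480) = 1.156.
Percentage change in T = (1.156 − 1) × 100% = 15.6%.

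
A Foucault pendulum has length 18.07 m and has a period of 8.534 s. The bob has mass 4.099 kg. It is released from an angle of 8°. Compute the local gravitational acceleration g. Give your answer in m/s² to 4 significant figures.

From T = 2π√(L/g), g = 4π²L/T² = 4π² × 18.07/8.5340² = 9.795 m/s².

9.795 m/s²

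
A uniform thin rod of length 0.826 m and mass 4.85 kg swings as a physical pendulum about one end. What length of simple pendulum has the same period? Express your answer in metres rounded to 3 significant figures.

0.551 m

The equivalent simple-pendulum length is L_eq = I/(md), where I is about the pivot and d = 0.4130 m.
I_cm = (1/12)mL² = 0.2758 kg·m², so I = I_cm + md² = 0.2758 + 0.8273 = 1.103 kg·m².
L_eq = 1.103/(4.85 × 0.4130) = 0.551 m.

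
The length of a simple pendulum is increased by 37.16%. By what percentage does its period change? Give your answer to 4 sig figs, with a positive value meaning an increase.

17.12%

T ∝ √L, so T'/T = √(1.3716) = 1.1712.
Percentage change in T = (1.1712 − 1) × 100% = 17.12%.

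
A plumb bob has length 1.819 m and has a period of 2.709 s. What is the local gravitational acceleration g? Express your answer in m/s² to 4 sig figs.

9.785 m/s²

From T = 2π√(L/g), g = 4π²L/T² = 4π² × 1.819/2.7090² = 9.785 m/s².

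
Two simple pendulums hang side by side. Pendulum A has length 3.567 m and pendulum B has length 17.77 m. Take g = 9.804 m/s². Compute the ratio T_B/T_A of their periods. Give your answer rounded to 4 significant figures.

2.232

T ∝ √L, so T_B/T_A = √(L_B/L_A) = √(17.77/3.567) = 2.232.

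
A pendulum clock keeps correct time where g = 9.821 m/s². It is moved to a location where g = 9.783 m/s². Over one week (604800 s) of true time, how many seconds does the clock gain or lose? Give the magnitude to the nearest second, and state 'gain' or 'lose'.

The clock's period scales as T ∝ 1/√g, so T'/T = √(9.821/9.783) = 1.00194.
In 604800 s of true time the clock registers 604800/1.00194 = 603628.8 s, so it loses 1171 s.

lose 1171 s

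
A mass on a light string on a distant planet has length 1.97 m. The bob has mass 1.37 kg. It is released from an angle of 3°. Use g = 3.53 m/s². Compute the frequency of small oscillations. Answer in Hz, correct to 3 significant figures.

T = 2π√(L/g) = 2π√(1.97/3.53) = 4.694 s, so f = 1/T = 0.213 Hz.

0.213 Hz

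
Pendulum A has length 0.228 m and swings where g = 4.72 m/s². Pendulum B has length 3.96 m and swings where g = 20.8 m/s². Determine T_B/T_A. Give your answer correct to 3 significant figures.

T = 2π√(L/g), so T_B/T_A = √((L_B/g_B)/(L_A/g_A)) = √((3.96/20.8)/(0.228/4.72)) = 1.99.

1.99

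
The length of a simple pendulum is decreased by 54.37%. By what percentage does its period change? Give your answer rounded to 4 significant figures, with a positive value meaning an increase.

T ∝ √L, so T'/T = √(0.45630) = 0.67550.
Percentage change in T = (0.67550 − 1) × 100% = -32.45%.

-32.45%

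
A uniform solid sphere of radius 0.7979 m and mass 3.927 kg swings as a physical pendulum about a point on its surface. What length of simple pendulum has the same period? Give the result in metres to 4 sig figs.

1.117 m

The equivalent simple-pendulum length is L_eq = I/(md), where I is about the pivot and d = 0.79790 m.
I_cm = (2/5)mR² = 1.0000 kg·m², so I = I_cm + md² = 1.0000 + 2.5001 = 3.5001 kg·m².
L_eq = 3.5001/(3.927 × 0.79790) = 1.117 m.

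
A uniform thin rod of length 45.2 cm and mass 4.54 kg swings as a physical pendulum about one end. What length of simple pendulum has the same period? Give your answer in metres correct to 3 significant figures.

0.301 m

The equivalent simple-pendulum length is L_eq = I/(md), where I is about the pivot and d = 0.2260 m.
I_cm = (1/12)mL² = 0.07730 kg·m², so I = I_cm + md² = 0.07730 + 0.2319 = 0.3092 kg·m².
L_eq = 0.3092/(4.54 × 0.2260) = 0.301 m.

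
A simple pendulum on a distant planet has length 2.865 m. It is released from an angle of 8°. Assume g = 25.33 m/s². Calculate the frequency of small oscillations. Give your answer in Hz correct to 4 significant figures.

T = 2π√(L/g) = 2π√(2.865/25.33) = 2.1131 s, so f = 1/T = 0.4732 Hz.

0.4732 Hz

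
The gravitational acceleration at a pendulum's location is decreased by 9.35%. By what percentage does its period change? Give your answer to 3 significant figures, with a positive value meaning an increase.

T ∝ 1/√g, so T'/T = 1/√(0.9065) = 1.050.
Percentage change in T = (1.050 − 1) × 100% = 5.03%.

5.03%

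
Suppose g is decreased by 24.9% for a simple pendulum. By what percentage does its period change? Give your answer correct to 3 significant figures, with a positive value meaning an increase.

T ∝ 1/√g, so T'/T = 1/√(0.7510) = 1.154.
Percentage change in T = (1.154 − 1) × 100% = 15.4%.

15.4%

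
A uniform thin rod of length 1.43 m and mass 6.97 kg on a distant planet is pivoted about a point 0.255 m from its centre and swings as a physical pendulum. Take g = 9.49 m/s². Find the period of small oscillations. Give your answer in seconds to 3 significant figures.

1.96 s

For a physical pendulum T = 2π√(I/(mgd)), with d = 0.2550 m from pivot to centre of mass.
I_cm = mL²/12 = 6.97 × 1.43²/12 = 1.188 kg·m²; I = I_cm + md² = 1.188 + 6.97 × 0.2550² = 1.641 kg·m².
T = 2π√(1.641/(6.97 × 9.49 × 0.2550)) = 1.96 s.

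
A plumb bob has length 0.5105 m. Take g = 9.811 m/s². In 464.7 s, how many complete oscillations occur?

T = 2π√(L/g) = 2π√(0.5105/9.811) = 1.4332 s.
Number of complete oscillations = ⌊464.7/1.4332⌋ = ⌊324.23⌋ = 324.

324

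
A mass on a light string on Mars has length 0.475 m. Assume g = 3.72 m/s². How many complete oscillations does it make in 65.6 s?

29

T = 2π√(L/g) = 2π√(0.475/3.72) = 2.245 s.
Number of complete oscillations = ⌊65.6/2.245⌋ = ⌊29.22⌋ = 29.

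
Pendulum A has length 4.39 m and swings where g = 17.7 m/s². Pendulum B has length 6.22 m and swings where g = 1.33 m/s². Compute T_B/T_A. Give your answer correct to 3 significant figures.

4.34

T = 2π√(L/g), so T_B/T_A = √((L_B/g_B)/(L_A/g_A)) = √((6.22/1.33)/(4.39/17.7)) = 4.34.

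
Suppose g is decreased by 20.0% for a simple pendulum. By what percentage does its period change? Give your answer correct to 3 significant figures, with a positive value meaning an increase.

T ∝ 1/√g, so T'/T = 1/√(0.8000) = 1.118.
Percentage change in T = (1.118 − 1) × 100% = 11.8%.

11.8%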